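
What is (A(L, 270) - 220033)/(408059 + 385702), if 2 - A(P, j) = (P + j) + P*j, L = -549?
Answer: -71522/793761 ≈ -0.090105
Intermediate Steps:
A(P, j) = 2 - P - j - P*j (A(P, j) = 2 - ((P + j) + P*j) = 2 - (P + j + P*j) = 2 + (-P - j - P*j) = 2 - P - j - P*j)
(A(L, 270) - 220033)/(408059 + 385702) = ((2 - 1*(-549) - 1*270 - 1*(-549)*270) - 220033)/(408059 + 385702) = ((2 + 549 - 270 + 148230) - 220033)/793761 = (148511 - 220033)*(1/793761) = -71522*1/793761 = -71522/793761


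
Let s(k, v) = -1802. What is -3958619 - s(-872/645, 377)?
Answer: -3956817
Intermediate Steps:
-3958619 - s(-872/645, 377) = -3958619 - 1*(-1802) = -3958619 + 1802 = -3956817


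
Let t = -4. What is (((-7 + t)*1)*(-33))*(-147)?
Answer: -53361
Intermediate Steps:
(((-7 + t)*1)*(-33))*(-147) = (((-7 - 4)*1)*(-33))*(-147) = (-11*1*(-33))*(-147) = -11*(-33)*(-147) = 363*(-147) = -53361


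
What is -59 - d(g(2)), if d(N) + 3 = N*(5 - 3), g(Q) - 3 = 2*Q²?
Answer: -78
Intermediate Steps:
g(Q) = 3 + 2*Q²
d(N) = -3 + 2*N (d(N) = -3 + N*(5 - 3) = -3 + N*2 = -3 + 2*N)
-59 - d(g(2)) = -59 - (-3 + 2*(3 + 2*2²)) = -59 - (-3 + 2*(3 + 2*4)) = -59 - (-3 + 2*(3 + 8)) = -59 - (-3 + 2*11) = -59 - (-3 + 22) = -59 - 1*19 = -59 - 19 = -78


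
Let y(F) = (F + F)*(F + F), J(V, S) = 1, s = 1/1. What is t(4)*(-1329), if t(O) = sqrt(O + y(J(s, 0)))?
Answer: -2658*sqrt(2) ≈ -3759.0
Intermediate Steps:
s = 1
y(F) = 4*F**2 (y(F) = (2*F)*(2*F) = 4*F**2)
t(O) = sqrt(4 + O) (t(O) = sqrt(O + 4*1**2) = sqrt(O + 4*1) = sqrt(O + 4) = sqrt(4 + O))
t(4)*(-1329) = sqrt(4 + 4)*(-1329) = sqrt(8)*(-1329) = (2*sqrt(2))*(-1329) = -2658*sqrt(2)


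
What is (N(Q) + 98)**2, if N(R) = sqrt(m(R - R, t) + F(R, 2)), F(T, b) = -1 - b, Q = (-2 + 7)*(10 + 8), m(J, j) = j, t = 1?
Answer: (98 + I*sqrt(2))**2 ≈ 9602.0 + 277.19*I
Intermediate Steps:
Q = 90 (Q = 5*18 = 90)
N(R) = I*sqrt(2) (N(R) = sqrt(1 + (-1 - 1*2)) = sqrt(1 + (-1 - 2)) = sqrt(1 - 3) = sqrt(-2) = I*sqrt(2))
(N(Q) + 98)**2 = (I*sqrt(2) + 98)**2 = (98 + I*sqrt(2))**2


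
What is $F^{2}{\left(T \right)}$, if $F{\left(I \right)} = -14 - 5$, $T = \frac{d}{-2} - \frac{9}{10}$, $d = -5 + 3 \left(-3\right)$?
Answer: $361$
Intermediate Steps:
$d = -14$ ($d = -5 - 9 = -14$)
$T = \frac{61}{10}$ ($T = - \frac{14}{-2} - \frac{9}{10} = \left(-14\right) \left(- \frac{1}{2}\right) - \frac{9}{10} = 7 - \frac{9}{10} = \frac{61}{10} \approx 6.1$)
$F{\left(I \right)} = -19$
$F^{2}{\left(T \right)} = \left(-19\right)^{2} = 361$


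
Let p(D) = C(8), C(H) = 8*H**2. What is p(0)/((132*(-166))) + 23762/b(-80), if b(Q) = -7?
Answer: -65084566/19173 ≈ -3394.6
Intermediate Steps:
p(D) = 512 (p(D) = 8*8**2 = 8*64 = 512)
p(0)/((132*(-166))) + 23762/b(-80) = 512/((132*(-166))) + 23762/(-7) = 512/(-21912) + 23762*(-1/7) = 512*(-1/21912) - 23762/7 = -64/2739 - 23762/7 = -65084566/19173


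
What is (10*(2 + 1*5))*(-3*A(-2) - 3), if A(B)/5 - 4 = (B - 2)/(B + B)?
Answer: -5460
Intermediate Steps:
A(B) = 20 + 5*(-2 + B)/(2*B) (A(B) = 20 + 5*((B - 2)/(B + B)) = 20 + 5*((-2 + B)/((2*B))) = 20 + 5*((-2 + B)*(1/(2*B))) = 20 + 5*((-2 + B)/(2*B)) = 20 + 5*(-2 + B)/(2*B))
(10*(2 + 1*5))*(-3*A(-2) - 3) = (10*(2 + 1*5))*(-3*(45/2 - 5/(-2)) - 3) = (10*(2 + 5))*(-3*(45/2 - 5*(-1/2)) - 3) = (10*7)*(-3*(45/2 + 5/2) - 3) = 70*(-3*25 - 3) = 70*(-75 - 3) = 70*(-78) = -5460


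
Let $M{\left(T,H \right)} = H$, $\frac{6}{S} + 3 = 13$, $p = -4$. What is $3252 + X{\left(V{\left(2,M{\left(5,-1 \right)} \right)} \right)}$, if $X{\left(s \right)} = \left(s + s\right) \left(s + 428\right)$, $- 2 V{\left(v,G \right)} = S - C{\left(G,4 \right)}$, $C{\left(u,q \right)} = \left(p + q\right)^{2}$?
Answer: $\frac{149769}{50} \approx 2995.4$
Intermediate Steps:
$C{\left(u,q \right)} = \left(-4 + q\right)^{2}$
$S = \frac{3}{5}$ ($S = \frac{6}{-3 + 13} = \frac{6}{10} = 6 \cdot \frac{1}{10} = \frac{3}{5} \approx 0.6$)
$V{\left(v,G \right)} = - \frac{3}{10}$ ($V{\left(v,G \right)} = - \frac{\frac{3}{5} - \left(-4 + 4\right)^{2}}{2} = - \frac{\frac{3}{5} - 0^{2}}{2} = - \frac{\frac{3}{5} - 0}{2} = - \frac{\frac{3}{5} + 0}{2} = \left(- \frac{1}{2}\right) \frac{3}{5} = - \frac{3}{10}$)
$X{\left(s \right)} = 2 s \left(428 + s\right)$
$3252 + X{\left(V{\left(2,M{\left(5,-1 \right)} \right)} \right)} = 3252 + 2 \left(- \frac{3}{10}\right) \left(428 - \frac{3}{10}\right) = 3252 + 2 \left(- \frac{3}{10}\right) \frac{4277}{10} = 3252 - \frac{12831}{50} = \frac{149769}{50}$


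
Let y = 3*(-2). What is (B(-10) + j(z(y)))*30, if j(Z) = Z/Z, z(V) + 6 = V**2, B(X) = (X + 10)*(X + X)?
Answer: 30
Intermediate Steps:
y = -6
B(X) = 2*X*(10 + X) (B(X) = (10 + X)*(2*X) = 2*X*(10 + X))
z(V) = -6 + V**2
j(Z) = 1
(B(-10) + j(z(y)))*30 = (2*(-10)*(10 - 10) + 1)*30 = (2*(-10)*0 + 1)*30 = (0 + 1)*30 = 1*30 = 30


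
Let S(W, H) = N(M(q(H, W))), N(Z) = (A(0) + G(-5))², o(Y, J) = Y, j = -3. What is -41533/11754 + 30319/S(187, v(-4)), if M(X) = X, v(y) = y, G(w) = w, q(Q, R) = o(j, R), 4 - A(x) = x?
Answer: 356327993/11754 ≈ 30315.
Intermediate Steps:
A(x) = 4 - x
q(Q, R) = -3
N(Z) = 1 (N(Z) = ((4 - 1*0) - 5)² = ((4 + 0) - 5)² = (4 - 5)² = (-1)² = 1)
S(W, H) = 1
-41533/11754 + 30319/S(187, v(-4)) = -41533/11754 + 30319/1 = -41533*1/11754 + 30319*1 = -41533/11754 + 30319 = 356327993/11754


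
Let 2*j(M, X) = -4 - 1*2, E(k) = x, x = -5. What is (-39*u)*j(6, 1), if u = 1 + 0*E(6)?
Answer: 117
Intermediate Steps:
E(k) = -5
j(M, X) = -3 (j(M, X) = (-4 - 1*2)/2 = (-4 - 2)/2 = (½)*(-6) = -3)
u = 1 (u = 1 + 0*(-5) = 1 + 0 = 1)
(-39*u)*j(6, 1) = -39*1*(-3) = -39*(-3) = 117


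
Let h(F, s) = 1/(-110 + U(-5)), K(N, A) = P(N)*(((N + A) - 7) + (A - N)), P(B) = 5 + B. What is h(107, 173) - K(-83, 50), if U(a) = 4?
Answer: 768923/106 ≈ 7254.0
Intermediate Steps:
K(N, A) = (-7 + 2*A)*(5 + N) (K(N, A) = (5 + N)*(((N + A) - 7) + (A - N)) = (5 + N)*(((A + N) - 7) + (A - N)) = (5 + N)*((-7 + A + N) + (A - N)) = (5 + N)*(-7 + 2*A) = (-7 + 2*A)*(5 + N))
h(F, s) = -1/106 (h(F, s) = 1/(-110 + 4) = 1/(-106) = -1/106)
h(107, 173) - K(-83, 50) = -1/106 - (-7 + 2*50)*(5 - 83) = -1/106 - (-7 + 100)*(-78) = -1/106 - 93*(-78) = -1/106 - 1*(-7254) = -1/106 + 7254 = 768923/106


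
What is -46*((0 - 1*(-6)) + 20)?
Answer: -1196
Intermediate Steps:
-46*((0 - 1*(-6)) + 20) = -46*((0 + 6) + 20) = -46*(6 + 20) = -46*26 = -1196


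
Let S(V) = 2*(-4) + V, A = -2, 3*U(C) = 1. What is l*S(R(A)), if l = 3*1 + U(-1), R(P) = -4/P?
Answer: -20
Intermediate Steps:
U(C) = ⅓ (U(C) = (⅓)*1 = ⅓)
S(V) = -8 + V
l = 10/3 (l = 3*1 + ⅓ = 3 + ⅓ = 10/3 ≈ 3.3333)
l*S(R(A)) = 10*(-8 - 4/(-2))/3 = 10*(-8 - 4*(-½))/3 = 10*(-8 + 2)/3 = (10/3)*(-6) = -20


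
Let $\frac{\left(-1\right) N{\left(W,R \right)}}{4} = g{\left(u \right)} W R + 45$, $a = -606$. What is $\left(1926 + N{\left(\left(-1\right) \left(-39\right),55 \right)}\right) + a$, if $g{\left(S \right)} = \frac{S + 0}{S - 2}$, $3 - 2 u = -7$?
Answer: $-13160$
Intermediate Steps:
$u = 5$ ($u = \frac{3}{2} - - \frac{7}{2} = \frac{3}{2} + \frac{7}{2} = 5$)
$g{\left(S \right)} = \frac{S}{-2 + S}$
$N{\left(W,R \right)} = -180 - \frac{20 R W}{3}$ ($N{\left(W,R \right)} = - 4 \left(\frac{5}{-2 + 5} W R + 45\right) = - 4 \left(\frac{5}{3} W R + 45\right) = - 4 \left(5 \cdot \frac{1}{3} W R + 45\right) = - 4 \left(\frac{5 W}{3} R + 45\right) = - 4 \left(\frac{5 R W}{3} + 45\right) = - 4 \left(45 + \frac{5 R W}{3}\right) = -180 - \frac{20 R W}{3}$)
$\left(1926 + N{\left(\left(-1\right) \left(-39\right),55 \right)}\right) + a = \left(1926 - \left(180 + \frac{1100 \left(\left(-1\right) \left(-39\right)\right)}{3}\right)\right) - 606 = \left(1926 - \left(180 + \frac{1100}{3} \cdot 39\right)\right) - 606 = \left(1926 - 14480\right) - 606 = -12554 - 606 = -13160$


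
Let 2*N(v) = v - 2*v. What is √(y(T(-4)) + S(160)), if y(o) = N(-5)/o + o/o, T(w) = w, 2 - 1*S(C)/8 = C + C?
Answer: 3*I*√4522/4 ≈ 50.434*I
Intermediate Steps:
N(v) = -v/2 (N(v) = (v - 2*v)/2 = (-v)/2 = -v/2)
S(C) = 16 - 16*C (S(C) = 16 - 8*(C + C) = 16 - 16*C)
y(o) = 1 + 5/(2*o) (y(o) = (-½*(-5))/o + o/o = 5/(2*o) + 1 = 1 + 5/(2*o))
√(y(T(-4)) + S(160)) = √((5/2 - 4)/(-4) + (16 - 16*160)) = √(-¼*(-3/2) + (16 - 2560)) = √(3/8 - 2544) = √(-20349/8) = 3*I*√4522/4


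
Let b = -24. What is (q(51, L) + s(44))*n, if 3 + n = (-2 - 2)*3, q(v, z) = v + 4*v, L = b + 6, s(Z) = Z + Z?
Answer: -5145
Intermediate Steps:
s(Z) = 2*Z
L = -18 (L = -24 + 6 = -18)
q(v, z) = 5*v
n = -15 (n = -3 + (-2 - 2)*3 = -3 - 4*3 = -3 - 12 = -15)
(q(51, L) + s(44))*n = (5*51 + 2*44)*(-15) = (255 + 88)*(-15) = 343*(-15) = -5145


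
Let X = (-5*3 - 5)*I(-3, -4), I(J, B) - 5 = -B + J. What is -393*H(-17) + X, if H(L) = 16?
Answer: -6408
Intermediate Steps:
I(J, B) = 5 + J - B (I(J, B) = 5 + (-B + J) = 5 + (J - B) = 5 + J - B)
X = -120 (X = (-5*3 - 5)*(5 - 3 - 1*(-4)) = (-15 - 5)*(5 - 3 + 4) = -20*6 = -120)
-393*H(-17) + X = -393*16 - 120 = -6288 - 120 = -6408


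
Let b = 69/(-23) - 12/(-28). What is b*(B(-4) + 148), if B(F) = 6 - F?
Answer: -2844/7 ≈ -406.29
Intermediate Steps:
b = -18/7 (b = 69*(-1/23) - 12*(-1/28) = -3 + 3/7 = -18/7 ≈ -2.5714)
b*(B(-4) + 148) = -18*((6 - 1*(-4)) + 148)/7 = -18*((6 + 4) + 148)/7 = -18*(10 + 148)/7 = -18/7*158 = -2844/7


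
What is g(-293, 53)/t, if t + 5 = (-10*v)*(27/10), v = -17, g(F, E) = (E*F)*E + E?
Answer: -411492/227 ≈ -1812.7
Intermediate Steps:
g(F, E) = E + F*E² (g(F, E) = F*E² + E = E + F*E²)
t = 454 (t = -5 + (-10*(-17))*(27/10) = -5 + 170*(27*(⅒)) = -5 + 170*(27/10) = -5 + 459 = 454)
g(-293, 53)/t = (53*(1 + 53*(-293)))/454 = (53*(1 - 15529))*(1/454) = (53*(-15528))*(1/454) = -822984*1/454 = -411492/227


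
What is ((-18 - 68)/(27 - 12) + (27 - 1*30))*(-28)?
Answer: 3668/15 ≈ 244.53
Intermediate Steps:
((-18 - 68)/(27 - 12) + (27 - 1*30))*(-28) = (-86/15 + (27 - 30))*(-28) = (-86*1/15 - 3)*(-28) = (-86/15 - 3)*(-28) = -131/15*(-28) = 3668/15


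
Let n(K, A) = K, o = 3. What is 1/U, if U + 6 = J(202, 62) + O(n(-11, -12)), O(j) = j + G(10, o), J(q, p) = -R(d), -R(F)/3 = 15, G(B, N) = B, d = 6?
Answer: 1/38 ≈ 0.026316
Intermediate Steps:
R(F) = -45 (R(F) = -3*15 = -45)
J(q, p) = 45 (J(q, p) = -1*(-45) = 45)
O(j) = 10 + j (O(j) = j + 10 = 10 + j)
U = 38 (U = -6 + (45 + (10 - 11)) = -6 + (45 - 1) = -6 + 44 = 38)
1/U = 1/38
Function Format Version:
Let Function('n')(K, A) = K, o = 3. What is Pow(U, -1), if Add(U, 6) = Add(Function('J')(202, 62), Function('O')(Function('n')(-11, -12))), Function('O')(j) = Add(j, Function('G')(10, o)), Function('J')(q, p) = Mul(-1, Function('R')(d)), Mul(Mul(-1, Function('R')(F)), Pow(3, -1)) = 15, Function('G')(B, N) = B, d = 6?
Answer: Rational(1, 38) ≈ 0.026316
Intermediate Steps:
Function('R')(F) = -45 (Function('R')(F) = Mul(-3, 15) = -45)
Function('J')(q, p) = 45 (Function('J')(q, p) = Mul(-1, -45) = 45)
Function('O')(j) = Add(10, j) (Function('O')(j) = Add(j, 10) = Add(10, j))
U = 38 (U = Add(-6, Add(45, Add(10, -11))) = Add(-6, Add(45, -1)) = Add(-6, 44) = 38)
Pow(U, -1) = Pow(38, -1) = Rational(1, 38)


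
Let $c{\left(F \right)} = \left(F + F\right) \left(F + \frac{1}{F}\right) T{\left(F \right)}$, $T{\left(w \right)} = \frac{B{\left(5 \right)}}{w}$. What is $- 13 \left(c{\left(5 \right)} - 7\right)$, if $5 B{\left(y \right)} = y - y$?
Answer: $91$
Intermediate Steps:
$B{\left(y \right)} = 0$ ($B{\left(y \right)} = \frac{y - y}{5} = \frac{1}{5} \cdot 0 = 0$)
$T{\left(w \right)} = 0$ ($T{\left(w \right)} = \frac{0}{w} = 0$)
$c{\left(F \right)} = 0$ ($c{\left(F \right)} = \left(F + F\right) \left(F + \frac{1}{F}\right) 0 = 2 F \left(F + \frac{1}{F}\right) 0 = 0$)
$- 13 \left(c{\left(5 \right)} - 7\right) = - 13 \left(0 - 7\right) = \left(-13\right) \left(-7\right) = 91$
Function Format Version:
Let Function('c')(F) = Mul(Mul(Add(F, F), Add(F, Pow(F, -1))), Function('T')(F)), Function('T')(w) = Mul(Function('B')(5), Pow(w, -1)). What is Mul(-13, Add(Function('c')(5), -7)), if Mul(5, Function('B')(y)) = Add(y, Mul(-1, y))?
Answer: 91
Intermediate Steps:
Function('B')(y) = 0 (Function('B')(y) = Mul(Rational(1, 5), Add(y, Mul(-1, y))) = Mul(Rational(1, 5), 0) = 0)
Function('T')(w) = 0 (Function('T')(w) = Mul(0, Pow(w, -1)) = 0)
Function('c')(F) = 0 (Function('c')(F) = Mul(Mul(Add(F, F), Add(F, Pow(F, -1))), 0) = Mul(Mul(Mul(2, F), Add(F, Pow(F, -1))), 0) = Mul(Mul(2, F, Add(F, Pow(F, -1))), 0) = 0)
Mul(-13, Add(Function('c')(5), -7)) = Mul(-13, Add(0, -7)) = Mul(-13, -7) = 91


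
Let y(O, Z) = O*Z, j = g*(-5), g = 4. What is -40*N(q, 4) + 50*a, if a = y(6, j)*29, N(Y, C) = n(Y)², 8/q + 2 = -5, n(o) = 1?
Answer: -174040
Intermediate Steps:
q = -8/7 (q = 8/(-2 - 5) = 8/(-7) = 8*(-⅐) = -8/7 ≈ -1.1429)
N(Y, C) = 1 (N(Y, C) = 1² = 1)
j = -20 (j = 4*(-5) = -20)
a = -3480 (a = (6*(-20))*29 = -120*29 = -3480)
-40*N(q, 4) + 50*a = -40*1 + 50*(-3480) = -40 - 174000 = -174040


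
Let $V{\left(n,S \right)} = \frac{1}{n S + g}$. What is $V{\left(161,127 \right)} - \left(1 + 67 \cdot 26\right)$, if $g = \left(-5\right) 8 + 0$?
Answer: $- \frac{35569400}{20407} \approx -1743.0$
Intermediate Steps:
$g = -40$ ($g = -40 + 0 = -40$)
$V{\left(n,S \right)} = \frac{1}{-40 + S n}$ ($V{\left(n,S \right)} = \frac{1}{n S - 40} = \frac{1}{S n - 40} = \frac{1}{-40 + S n}$)
$V{\left(161,127 \right)} - \left(1 + 67 \cdot 26\right) = \frac{1}{-40 + 127 \cdot 161} - \left(1 + 67 \cdot 26\right) = \frac{1}{-40 + 20447} - \left(1 + 1742\right) = \frac{1}{20407} - 1743 = - \frac{35569400}{20407}$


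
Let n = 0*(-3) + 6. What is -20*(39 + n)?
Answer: -900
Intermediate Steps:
n = 6 (n = 0 + 6 = 6)
-20*(39 + n) = -20*(39 + 6) = -20*45 = -900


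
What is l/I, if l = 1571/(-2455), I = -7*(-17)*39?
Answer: -1571/11393655 ≈ -0.00013788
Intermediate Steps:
I = 4641 (I = 119*39 = 4641)
l = -1571/2455 (l = 1571*(-1/2455) = -1571/2455 ≈ -0.63992)
l/I = -1571/2455/4641 = -1571/2455*1/4641 = -1571/11393655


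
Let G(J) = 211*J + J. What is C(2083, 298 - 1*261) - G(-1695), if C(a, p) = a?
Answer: 361423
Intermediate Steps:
G(J) = 212*J
C(2083, 298 - 1*261) - G(-1695) = 2083 - 212*(-1695) = 2083 - 1*(-359340) = 2083 + 359340 = 361423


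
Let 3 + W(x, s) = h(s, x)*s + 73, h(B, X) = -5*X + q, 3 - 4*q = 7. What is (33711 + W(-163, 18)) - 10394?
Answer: 38039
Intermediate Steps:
q = -1 (q = ¾ - ¼*7 = ¾ - 7/4 = -1)
h(B, X) = -1 - 5*X (h(B, X) = -5*X - 1 = -1 - 5*X)
W(x, s) = 70 + s*(-1 - 5*x) (W(x, s) = -3 + ((-1 - 5*x)*s + 73) = -3 + (s*(-1 - 5*x) + 73) = -3 + (73 + s*(-1 - 5*x)) = 70 + s*(-1 - 5*x))
(33711 + W(-163, 18)) - 10394 = (33711 + (70 - 1*18*(1 + 5*(-163)))) - 10394 = (33711 + (70 - 1*18*(1 - 815))) - 10394 = (33711 + (70 - 1*18*(-814))) - 10394 = (33711 + (70 + 14652)) - 10394 = (33711 + 14722) - 10394 = 48433 - 10394 = 38039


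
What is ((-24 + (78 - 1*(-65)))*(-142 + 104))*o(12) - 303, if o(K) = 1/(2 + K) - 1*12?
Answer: 53638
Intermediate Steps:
o(K) = -12 + 1/(2 + K) (o(K) = 1/(2 + K) - 12 = -12 + 1/(2 + K))
((-24 + (78 - 1*(-65)))*(-142 + 104))*o(12) - 303 = ((-24 + (78 - 1*(-65)))*(-142 + 104))*((-23 - 12*12)/(2 + 12)) - 303 = ((-24 + (78 + 65))*(-38))*((-23 - 144)/14) - 303 = ((-24 + 143)*(-38))*((1/14)*(-167)) - 303 = (119*(-38))*(-167/14) - 303 = -4522*(-167/14) - 303 = 53941 - 303 = 53638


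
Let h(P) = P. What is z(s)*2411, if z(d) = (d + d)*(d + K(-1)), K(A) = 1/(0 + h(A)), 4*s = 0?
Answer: 0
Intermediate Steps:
s = 0 (s = (¼)*0 = 0)
K(A) = 1/A (K(A) = 1/(0 + A) = 1/A)
z(d) = 2*d*(-1 + d) (z(d) = (d + d)*(d + 1/(-1)) = (2*d)*(d - 1) = (2*d)*(-1 + d) = 2*d*(-1 + d))
z(s)*2411 = (2*0*(-1 + 0))*2411 = (2*0*(-1))*2411 = 0*2411 = 0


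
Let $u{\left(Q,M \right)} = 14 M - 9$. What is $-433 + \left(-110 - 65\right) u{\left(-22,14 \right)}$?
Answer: $-33158$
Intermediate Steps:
$u{\left(Q,M \right)} = -9 + 14 M$
$-433 + \left(-110 - 65\right) u{\left(-22,14 \right)} = -433 + \left(-110 - 65\right) \left(-9 + 14 \cdot 14\right) = -433 - 175 \left(-9 + 196\right) = -433 - 32725 = -33158$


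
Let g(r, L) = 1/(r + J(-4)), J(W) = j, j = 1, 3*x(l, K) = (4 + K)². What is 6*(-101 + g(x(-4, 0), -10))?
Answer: -11496/19 ≈ -605.05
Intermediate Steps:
x(l, K) = (4 + K)²/3
J(W) = 1
g(r, L) = 1/(1 + r) (g(r, L) = 1/(r + 1) = 1/(1 + r))
6*(-101 + g(x(-4, 0), -10)) = 6*(-101 + 1/(1 + (4 + 0)²/3)) = 6*(-101 + 1/(1 + (⅓)*4²)) = 6*(-101 + 1/(1 + (⅓)*16)) = 6*(-101 + 1/(1 + 16/3)) = 6*(-101 + 1/(19/3)) = 6*(-101 + 3/19) = 6*(-1916/19) = -11496/19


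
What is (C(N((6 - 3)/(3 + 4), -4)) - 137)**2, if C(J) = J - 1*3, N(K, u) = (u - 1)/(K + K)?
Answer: 765625/36 ≈ 21267.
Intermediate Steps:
N(K, u) = (-1 + u)/(2*K) (N(K, u) = (-1 + u)/((2*K)) = (-1 + u)*(1/(2*K)) = (-1 + u)/(2*K))
C(J) = -3 + J (C(J) = J - 3 = -3 + J)
(C(N((6 - 3)/(3 + 4), -4)) - 137)**2 = ((-3 + (-1 - 4)/(2*(((6 - 3)/(3 + 4))))) - 137)**2 = ((-3 + (1/2)*(-5)/(3/7)) - 137)**2 = ((-3 + (1/2)*(7/3)*(-5)) - 137)**2 = ((-3 - 35/6) - 137)**2 = (-53/6 - 137)**2 = (-875/6)**2 = 765625/36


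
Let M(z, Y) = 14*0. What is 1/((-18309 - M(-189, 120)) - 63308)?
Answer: -1/81617 ≈ -1.2252e-5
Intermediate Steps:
M(z, Y) = 0
1/((-18309 - M(-189, 120)) - 63308) = 1/((-18309 - 1*0) - 63308) = 1/((-18309 + 0) - 63308) = 1/(-18309 - 63308) = 1/(-81617) = -1/81617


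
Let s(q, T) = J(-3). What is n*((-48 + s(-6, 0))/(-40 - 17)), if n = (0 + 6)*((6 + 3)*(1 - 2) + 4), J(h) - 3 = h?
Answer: -480/19 ≈ -25.263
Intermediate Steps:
J(h) = 3 + h
s(q, T) = 0 (s(q, T) = 3 - 3 = 0)
n = -30 (n = 6*(9*(-1) + 4) = 6*(-9 + 4) = 6*(-5) = -30)
n*((-48 + s(-6, 0))/(-40 - 17)) = -30*(-48 + 0)/(-40 - 17) = -(-1440)/(-57) = -(-1440)*(-1)/57 = -30*16/19 = -480/19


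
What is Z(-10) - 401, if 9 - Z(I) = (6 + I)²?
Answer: -408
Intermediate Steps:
Z(I) = 9 - (6 + I)²
Z(-10) - 401 = (9 - (6 - 10)²) - 401 = (9 - 1*(-4)²) - 401 = (9 - 1*16) - 401 = (9 - 16) - 401 = -7 - 401 = -408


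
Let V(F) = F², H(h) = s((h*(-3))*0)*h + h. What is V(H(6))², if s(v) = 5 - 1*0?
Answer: 1679616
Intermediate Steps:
s(v) = 5 (s(v) = 5 + 0 = 5)
H(h) = 6*h (H(h) = 5*h + h = 6*h)
V(H(6))² = ((6*6)²)² = (36²)² = 1296² = 1679616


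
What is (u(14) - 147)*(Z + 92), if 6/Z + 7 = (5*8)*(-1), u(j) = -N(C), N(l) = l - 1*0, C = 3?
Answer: -647700/47 ≈ -13781.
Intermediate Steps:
N(l) = l (N(l) = l + 0 = l)
u(j) = -3 (u(j) = -1*3 = -3)
Z = -6/47 (Z = 6/(-7 + (5*8)*(-1)) = 6/(-7 + 40*(-1)) = 6/(-7 - 40) = 6/(-47) = 6*(-1/47) = -6/47 ≈ -0.12766)
(u(14) - 147)*(Z + 92) = (-3 - 147)*(-6/47 + 92) = -150*4318/47 = -647700/47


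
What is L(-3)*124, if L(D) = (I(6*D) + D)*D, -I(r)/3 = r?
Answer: -18972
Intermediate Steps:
I(r) = -3*r
L(D) = -17*D**2 (L(D) = (-18*D + D)*D = (-17*D)*D = -17*D**2)
L(-3)*124 = -17*(-3)**2*124 = -17*9*124 = -153*124 = -18972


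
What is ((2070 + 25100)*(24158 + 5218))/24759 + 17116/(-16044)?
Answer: 16937869531/525441 ≈ 32236.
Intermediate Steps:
((2070 + 25100)*(24158 + 5218))/24759 + 17116/(-16044) = (27170*29376)*(1/24759) + 17116*(-1/16044) = 798145920*(1/24759) - 4279/4011 = 29560960/917 - 4279/4011 = 16937869531/525441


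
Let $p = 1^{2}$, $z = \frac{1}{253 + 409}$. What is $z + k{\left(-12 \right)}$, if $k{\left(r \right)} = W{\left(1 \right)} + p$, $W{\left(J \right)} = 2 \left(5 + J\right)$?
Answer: $\frac{8607}{662} \approx 13.002$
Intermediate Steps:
$z = \frac{1}{662} \approx 0.0015106$
$W{\left(J \right)} = 10 + 2 J$
$p = 1$
$k{\left(r \right)} = 13$ ($k{\left(r \right)} = \left(10 + 2 \cdot 1\right) + 1 = \left(10 + 2\right) + 1 = 12 + 1 = 13$)
$z + k{\left(-12 \right)} = \frac{1}{662} + 13 = \frac{8607}{662}$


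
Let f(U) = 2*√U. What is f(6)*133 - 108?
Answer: -108 + 266*√6 ≈ 543.56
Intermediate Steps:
f(6)*133 - 108 = (2*√6)*133 - 108 = 266*√6 - 108 = -108 + 266*√6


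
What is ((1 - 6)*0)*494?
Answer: 0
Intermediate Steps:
((1 - 6)*0)*494 = -5*0*494 = 0*494 = 0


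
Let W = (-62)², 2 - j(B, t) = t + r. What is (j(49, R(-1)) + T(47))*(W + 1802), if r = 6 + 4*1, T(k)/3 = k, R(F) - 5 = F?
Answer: 728334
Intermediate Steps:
R(F) = 5 + F
T(k) = 3*k
r = 10 (r = 6 + 4 = 10)
j(B, t) = -8 - t (j(B, t) = 2 - (t + 10) = 2 - (10 + t) = 2 + (-10 - t) = -8 - t)
W = 3844
(j(49, R(-1)) + T(47))*(W + 1802) = ((-8 - (5 - 1)) + 3*47)*(3844 + 1802) = ((-8 - 1*4) + 141)*5646 = ((-8 - 4) + 141)*5646 = (-12 + 141)*5646 = 129*5646 = 728334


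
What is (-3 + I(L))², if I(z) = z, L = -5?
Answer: 64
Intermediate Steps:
(-3 + I(L))² = (-3 - 5)² = (-8)² = 64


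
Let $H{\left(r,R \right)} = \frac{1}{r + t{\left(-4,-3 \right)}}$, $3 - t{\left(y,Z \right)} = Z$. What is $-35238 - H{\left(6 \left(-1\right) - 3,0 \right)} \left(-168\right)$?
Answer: $-35294$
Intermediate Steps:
$t{\left(y,Z \right)} = 3 - Z$
$H{\left(r,R \right)} = \frac{1}{6 + r}$ ($H{\left(r,R \right)} = \frac{1}{r + \left(3 - -3\right)} = \frac{1}{r + \left(3 + 3\right)} = \frac{1}{r + 6} = \frac{1}{6 + r}$)
$-35238 - H{\left(6 \left(-1\right) - 3,0 \right)} \left(-168\right) = -35238 - \frac{1}{6 + \left(6 \left(-1\right) - 3\right)} \left(-168\right) = -35238 - \frac{1}{6 - 9} \left(-168\right) = -35238 - \frac{1}{-3} \left(-168\right) = -35238 - \left(- \frac{1}{3}\right) \left(-168\right) = -35238 - 56 = -35294$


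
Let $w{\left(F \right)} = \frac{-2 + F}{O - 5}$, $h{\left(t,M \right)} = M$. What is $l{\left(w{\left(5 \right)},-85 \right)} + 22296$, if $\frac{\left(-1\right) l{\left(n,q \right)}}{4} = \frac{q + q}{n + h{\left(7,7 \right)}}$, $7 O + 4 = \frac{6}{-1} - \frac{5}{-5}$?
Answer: $\frac{6428872}{287} \approx 22400.0$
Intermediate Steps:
$O = - \frac{9}{7}$ ($O = - \frac{4}{7} + \frac{\frac{6}{-1} - \frac{5}{-5}}{7} = - \frac{4}{7} + \frac{6 \left(-1\right) - -1}{7} = - \frac{4}{7} + \frac{-6 + 1}{7} = - \frac{4}{7} + \frac{1}{7} \left(-5\right) = - \frac{4}{7} - \frac{5}{7} = - \frac{9}{7} \approx -1.2857$)
$w{\left(F \right)} = \frac{7}{22} - \frac{7 F}{44}$ ($w{\left(F \right)} = \frac{-2 + F}{- \frac{9}{7} - 5} = \frac{-2 + F}{- \frac{44}{7}} = \left(-2 + F\right) \left(- \frac{7}{44}\right) = \frac{7}{22} - \frac{7 F}{44}$)
$l{\left(n,q \right)} = - \frac{8 q}{7 + n}$ ($l{\left(n,q \right)} = - 4 \frac{q + q}{n + 7} = - 4 \frac{2 q}{7 + n} = - \frac{8 q}{7 + n}$)
$l{\left(w{\left(5 \right)},-85 \right)} + 22296 = \left(-8\right) \left(-85\right) \frac{1}{7 + \left(\frac{7}{22} - \frac{35}{44}\right)} + 22296 = \left(-8\right) \left(-85\right) \frac{1}{7 - \frac{21}{44}} + 22296 = \left(-8\right) \left(-85\right) \frac{1}{\frac{287}{44}} + 22296 = \left(-8\right) \left(-85\right) \frac{44}{287} + 22296 = \frac{29920}{287} + 22296 = \frac{6428872}{287}$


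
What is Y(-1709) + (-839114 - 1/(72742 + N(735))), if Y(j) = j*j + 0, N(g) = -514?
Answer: 150347421275/72228 ≈ 2.0816e+6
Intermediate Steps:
Y(j) = j**2 (Y(j) = j**2 + 0 = j**2)
Y(-1709) + (-839114 - 1/(72742 + N(735))) = (-1709)**2 + (-839114 - 1/(72742 - 514)) = 2920681 + (-839114 - 1/72228) = 2920681 - 60607525993/72228 = 150347421275/72228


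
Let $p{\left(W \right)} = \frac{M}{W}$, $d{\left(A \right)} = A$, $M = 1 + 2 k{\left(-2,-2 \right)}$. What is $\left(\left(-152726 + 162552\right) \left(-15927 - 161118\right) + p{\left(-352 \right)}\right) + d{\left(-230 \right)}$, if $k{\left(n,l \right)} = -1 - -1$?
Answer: $- \frac{612354828801}{352} \approx -1.7396 \cdot 10^{9}$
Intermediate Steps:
$k{\left(n,l \right)} = 0$ ($k{\left(n,l \right)} = -1 + 1 = 0$)
$M = 1$ ($M = 1 + 2 \cdot 0 = 1 + 0 = 1$)
$p{\left(W \right)} = \frac{1}{W}$ ($p{\left(W \right)} = 1 \frac{1}{W} = \frac{1}{W}$)
$\left(\left(-152726 + 162552\right) \left(-15927 - 161118\right) + p{\left(-352 \right)}\right) + d{\left(-230 \right)} = \left(\left(-152726 + 162552\right) \left(-15927 - 161118\right) + \frac{1}{-352}\right) - 230 = \left(9826 \left(-177045\right) - \frac{1}{352}\right) - 230 = \left(-1739644170 - \frac{1}{352}\right) - 230 = - \frac{612354747841}{352} - 230 = - \frac{612354828801}{352}$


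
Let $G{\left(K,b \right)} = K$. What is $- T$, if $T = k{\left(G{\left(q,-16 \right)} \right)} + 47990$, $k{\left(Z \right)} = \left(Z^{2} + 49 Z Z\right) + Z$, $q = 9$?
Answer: $-52049$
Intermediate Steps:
$k{\left(Z \right)} = Z + 50 Z^{2}$ ($k{\left(Z \right)} = \left(Z^{2} + 49 Z^{2}\right) + Z = 50 Z^{2} + Z = Z + 50 Z^{2}$)
$T = 52049$ ($T = 9 \left(1 + 50 \cdot 9\right) + 47990 = 9 \left(1 + 450\right) + 47990 = 9 \cdot 451 + 47990 = 4059 + 47990 = 52049$)
$- T = \left(-1\right) 52049 = -52049$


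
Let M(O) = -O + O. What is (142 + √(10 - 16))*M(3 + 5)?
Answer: 0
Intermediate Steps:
M(O) = 0
(142 + √(10 - 16))*M(3 + 5) = (142 + √(10 - 16))*0 = (142 + √(-6))*0 = (142 + I*√6)*0 = 0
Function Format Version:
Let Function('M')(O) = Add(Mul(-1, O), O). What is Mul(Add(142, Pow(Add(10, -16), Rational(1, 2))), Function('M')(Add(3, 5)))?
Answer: 0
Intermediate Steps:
Function('M')(O) = 0
Mul(Add(142, Pow(Add(10, -16), Rational(1, 2))), Function('M')(Add(3, 5))) = Mul(Add(142, Pow(Add(10, -16), Rational(1, 2))), 0) = Mul(Add(142, Pow(-6, Rational(1, 2))), 0) = Mul(Add(142, Mul(I, Pow(6, Rational(1, 2)))), 0) = 0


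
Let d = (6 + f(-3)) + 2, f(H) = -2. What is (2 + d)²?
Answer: 64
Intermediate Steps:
d = 6 (d = (6 - 2) + 2 = 4 + 2 = 6)
(2 + d)² = (2 + 6)² = 8² = 64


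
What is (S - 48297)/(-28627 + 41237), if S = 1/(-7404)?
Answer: -357590989/93364440 ≈ -3.8301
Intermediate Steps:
S = -1/7404 ≈ -0.00013506
(S - 48297)/(-28627 + 41237) = (-1/7404 - 48297)/(-28627 + 41237) = -357590989/7404/12610 = -357590989/7404*1/12610 = -357590989/93364440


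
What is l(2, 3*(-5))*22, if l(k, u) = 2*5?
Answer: 220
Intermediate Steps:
l(k, u) = 10
l(2, 3*(-5))*22 = 10*22 = 220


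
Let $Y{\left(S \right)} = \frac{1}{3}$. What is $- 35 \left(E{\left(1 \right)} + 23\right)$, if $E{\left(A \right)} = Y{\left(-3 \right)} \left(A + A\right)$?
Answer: $- \frac{2485}{3} \approx -828.33$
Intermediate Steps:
$Y{\left(S \right)} = \frac{1}{3}$
$E{\left(A \right)} = \frac{2 A}{3}$ ($E{\left(A \right)} = \frac{A + A}{3} = \frac{2 A}{3}$)
$- 35 \left(E{\left(1 \right)} + 23\right) = - 35 \left(\frac{2}{3} \cdot 1 + 23\right) = - 35 \left(\frac{2}{3} + 23\right) = \left(-35\right) \frac{71}{3} = - \frac{2485}{3}$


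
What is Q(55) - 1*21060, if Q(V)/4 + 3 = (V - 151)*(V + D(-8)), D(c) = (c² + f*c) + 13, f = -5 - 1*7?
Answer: -108624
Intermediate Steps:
f = -12 (f = -5 - 7 = -12)
D(c) = 13 + c² - 12*c (D(c) = (c² - 12*c) + 13 = 13 + c² - 12*c)
Q(V) = -12 + 4*(-151 + V)*(173 + V) (Q(V) = -12 + 4*((V - 151)*(V + (13 + (-8)² - 12*(-8)))) = -12 + 4*((-151 + V)*(V + (13 + 64 + 96))) = -12 + 4*((-151 + V)*(V + 173)) = -12 + 4*((-151 + V)*(173 + V)) = -12 + 4*(-151 + V)*(173 + V))
Q(55) - 1*21060 = (-104504 + 4*55² + 88*55) - 1*21060 = (-104504 + 4*3025 + 4840) - 21060 = (-104504 + 12100 + 4840) - 21060 = -87564 - 21060 = -108624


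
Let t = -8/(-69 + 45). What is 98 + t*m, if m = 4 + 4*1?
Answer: 302/3 ≈ 100.67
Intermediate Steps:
t = ⅓ (t = -8/(-24) = -8*(-1/24) = ⅓ ≈ 0.33333)
m = 8 (m = 4 + 4 = 8)
98 + t*m = 98 + (⅓)*8 = 98 + 8/3 = 302/3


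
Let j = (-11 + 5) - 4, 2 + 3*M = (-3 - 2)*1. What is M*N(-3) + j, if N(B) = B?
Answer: -3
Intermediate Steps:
M = -7/3 (M = -2/3 + ((-3 - 2)*1)/3 = -2/3 + (-5*1)/3 = -2/3 + (1/3)*(-5) = -2/3 - 5/3 = -7/3 ≈ -2.3333)
j = -10 (j = -6 - 4 = -10)
M*N(-3) + j = -7/3*(-3) - 10 = 7 - 10 = -3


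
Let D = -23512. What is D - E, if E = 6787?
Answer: -30299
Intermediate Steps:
D - E = -23512 - 1*6787 = -23512 - 6787 = -30299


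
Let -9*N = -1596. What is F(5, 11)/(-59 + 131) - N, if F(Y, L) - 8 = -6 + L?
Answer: -12755/72 ≈ -177.15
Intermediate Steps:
N = 532/3 (N = -⅑*(-1596) = 532/3 ≈ 177.33)
F(Y, L) = 2 + L (F(Y, L) = 8 + (-6 + L) = 2 + L)
F(5, 11)/(-59 + 131) - N = (2 + 11)/(-59 + 131) - 1*532/3 = 13/72 - 532/3 = -12755/72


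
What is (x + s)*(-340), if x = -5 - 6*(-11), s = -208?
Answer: 49980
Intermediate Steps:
x = 61 (x = -5 + 66 = 61)
(x + s)*(-340) = (61 - 208)*(-340) = -147*(-340) = 49980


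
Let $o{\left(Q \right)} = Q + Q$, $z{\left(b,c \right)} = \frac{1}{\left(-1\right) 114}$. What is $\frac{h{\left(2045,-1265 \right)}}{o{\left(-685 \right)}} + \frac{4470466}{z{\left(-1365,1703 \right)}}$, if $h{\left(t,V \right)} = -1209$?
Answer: $- \frac{698197378671}{1370} \approx -5.0963 \cdot 10^{8}$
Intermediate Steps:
$z{\left(b,c \right)} = - \frac{1}{114}$ ($z{\left(b,c \right)} = \frac{1}{-114} = - \frac{1}{114}$)
$o{\left(Q \right)} = 2 Q$
$\frac{h{\left(2045,-1265 \right)}}{o{\left(-685 \right)}} + \frac{4470466}{z{\left(-1365,1703 \right)}} = - \frac{1209}{2 \left(-685\right)} + \frac{4470466}{- \frac{1}{114}} = - \frac{1209}{-1370} + 4470466 \left(-114\right) = \left(-1209\right) \left(- \frac{1}{1370}\right) - 509633124 = \frac{1209}{1370} - 509633124 = - \frac{698197378671}{1370}$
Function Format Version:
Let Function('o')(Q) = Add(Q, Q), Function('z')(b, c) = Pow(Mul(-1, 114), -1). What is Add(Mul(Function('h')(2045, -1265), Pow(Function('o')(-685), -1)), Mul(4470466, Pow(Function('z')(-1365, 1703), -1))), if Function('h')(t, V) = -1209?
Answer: Rational(-698197378671, 1370) ≈ -5.0963e+8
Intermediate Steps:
Function('z')(b, c) = Rational(-1, 114) (Function('z')(b, c) = Pow(-114, -1) = Rational(-1, 114))
Function('o')(Q) = Mul(2, Q)
Add(Mul(Function('h')(2045, -1265), Pow(Function('o')(-685), -1)), Mul(4470466, Pow(Function('z')(-1365, 1703), -1))) = Add(Mul(-1209, Pow(Mul(2, -685), -1)), Mul(4470466, Pow(Rational(-1, 114), -1))) = Add(Mul(-1209, Pow(-1370, -1)), Mul(4470466, -114)) = Add(Mul(-1209, Rational(-1, 1370)), -509633124) = Add(Rational(1209, 1370), -509633124) = Rational(-698197378671, 1370)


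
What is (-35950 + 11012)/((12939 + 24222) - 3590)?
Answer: -24938/33571 ≈ -0.74284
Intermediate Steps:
(-35950 + 11012)/((12939 + 24222) - 3590) = -24938/(37161 - 3590) = -24938/33571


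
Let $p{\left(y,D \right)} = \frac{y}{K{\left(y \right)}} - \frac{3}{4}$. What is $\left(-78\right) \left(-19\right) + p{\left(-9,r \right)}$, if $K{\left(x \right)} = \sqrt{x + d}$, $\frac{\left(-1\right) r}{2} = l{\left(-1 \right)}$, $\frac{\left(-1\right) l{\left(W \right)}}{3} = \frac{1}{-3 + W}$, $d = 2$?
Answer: $\frac{5925}{4} + \frac{9 i \sqrt{7}}{7} \approx 1481.3 + 3.4017 i$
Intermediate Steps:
$l{\left(W \right)} = - \frac{3}{-3 + W}$
$r = - \frac{3}{2}$ ($r = - 2 \left(- \frac{3}{-3 - 1}\right) = - 2 \left(- \frac{3}{-4}\right) = - 2 \left(\left(-3\right) \left(- \frac{1}{4}\right)\right) = \left(-2\right) \frac{3}{4} = - \frac{3}{2} \approx -1.5$)
$K{\left(x \right)} = \sqrt{2 + x}$ ($K{\left(x \right)} = \sqrt{x + 2} = \sqrt{2 + x}$)
$p{\left(y,D \right)} = - \frac{3}{4} + \frac{y}{\sqrt{2 + y}}$ ($p{\left(y,D \right)} = \frac{y}{\sqrt{2 + y}} - \frac{3}{4} = - \frac{3}{4} + \frac{y}{\sqrt{2 + y}}$)
$\left(-78\right) \left(-19\right) + p{\left(-9,r \right)} = \left(-78\right) \left(-19\right) - \left(\frac{3}{4} + \frac{9}{\sqrt{2 - 9}}\right) = 1482 - \left(\frac{3}{4} + \frac{9}{i \sqrt{7}}\right) = 1482 - \left(\frac{3}{4} + 9 \left(- \frac{i \sqrt{7}}{7}\right)\right) = 1482 - \left(\frac{3}{4} - \frac{9 i \sqrt{7}}{7}\right) = \frac{5925}{4} + \frac{9 i \sqrt{7}}{7}$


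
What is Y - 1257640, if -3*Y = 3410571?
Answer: -2394497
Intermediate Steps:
Y = -1136857 (Y = -1/3*3410571 = -1136857)
Y - 1257640 = -1136857 - 1257640 = -2394497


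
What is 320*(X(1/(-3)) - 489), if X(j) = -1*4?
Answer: -157760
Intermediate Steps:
X(j) = -4
320*(X(1/(-3)) - 489) = 320*(-4 - 489) = 320*(-493) = -157760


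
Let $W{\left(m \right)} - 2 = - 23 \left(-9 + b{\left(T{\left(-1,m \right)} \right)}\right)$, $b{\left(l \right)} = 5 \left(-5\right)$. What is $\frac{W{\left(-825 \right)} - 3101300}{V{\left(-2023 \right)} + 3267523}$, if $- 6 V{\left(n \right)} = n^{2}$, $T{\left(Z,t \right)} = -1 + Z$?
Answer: $- \frac{18603096}{15512609} \approx -1.1992$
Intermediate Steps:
$b{\left(l \right)} = -25$
$W{\left(m \right)} = 784$ ($W{\left(m \right)} = 2 - 23 \left(-9 - 25\right) = 2 - -782 = 2 + 782 = 784$)
$V{\left(n \right)} = - \frac{n^{2}}{6}$
$\frac{W{\left(-825 \right)} - 3101300}{V{\left(-2023 \right)} + 3267523} = \frac{784 - 3101300}{- \frac{\left(-2023\right)^{2}}{6} + 3267523} = - \frac{3100516}{\left(- \frac{1}{6}\right) 4092529 + 3267523} = - \frac{3100516}{- \frac{4092529}{6} + 3267523} = - \frac{3100516}{\frac{15512609}{6}} = \left(-3100516\right) \frac{6}{15512609} = - \frac{18603096}{15512609}$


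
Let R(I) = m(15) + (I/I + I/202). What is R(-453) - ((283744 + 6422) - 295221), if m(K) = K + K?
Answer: 1026919/202 ≈ 5083.8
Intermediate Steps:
m(K) = 2*K
R(I) = 31 + I/202 (R(I) = 2*15 + (I/I + I/202) = 30 + (1 + I*(1/202)) = 30 + (1 + I/202) = 31 + I/202)
R(-453) - ((283744 + 6422) - 295221) = (31 + (1/202)*(-453)) - ((283744 + 6422) - 295221) = (31 - 453/202) - (290166 - 295221) = 5809/202 - 1*(-5055) = 5809/202 + 5055 = 1026919/202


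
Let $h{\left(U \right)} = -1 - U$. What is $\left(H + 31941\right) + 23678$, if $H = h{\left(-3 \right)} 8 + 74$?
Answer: $55709$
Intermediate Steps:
$H = 90$ ($H = \left(-1 - -3\right) 8 + 74 = \left(-1 + 3\right) 8 + 74 = 2 \cdot 8 + 74 = 16 + 74 = 90$)
$\left(H + 31941\right) + 23678 = \left(90 + 31941\right) + 23678 = 32031 + 23678 = 55709$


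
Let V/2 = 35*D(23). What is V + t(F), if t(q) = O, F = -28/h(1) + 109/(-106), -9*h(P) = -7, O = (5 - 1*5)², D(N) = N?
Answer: 1610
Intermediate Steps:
O = 0 (O = (5 - 5)² = 0² = 0)
V = 1610 (V = 2*(35*23) = 2*805 = 1610)
h(P) = 7/9 (h(P) = -⅑*(-7) = 7/9)
F = -3925/106 (F = -28/7/9 + 109/(-106) = -28*9/7 + 109*(-1/106) = -36 - 109/106 = -3925/106 ≈ -37.028)
t(q) = 0
V + t(F) = 1610 + 0 = 1610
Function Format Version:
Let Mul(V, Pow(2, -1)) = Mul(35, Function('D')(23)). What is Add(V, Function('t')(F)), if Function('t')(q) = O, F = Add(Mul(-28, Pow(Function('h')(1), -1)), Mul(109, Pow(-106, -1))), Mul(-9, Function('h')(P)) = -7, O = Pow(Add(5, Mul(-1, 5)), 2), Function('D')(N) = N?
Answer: 1610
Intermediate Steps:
O = 0 (O = Pow(Add(5, -5), 2) = Pow(0, 2) = 0)
V = 1610 (V = Mul(2, Mul(35, 23)) = Mul(2, 805) = 1610)
Function('h')(P) = Rational(7, 9) (Function('h')(P) = Mul(Rational(-1, 9), -7) = Rational(7, 9))
F = Rational(-3925, 106) (F = Add(Mul(-28, Pow(Rational(7, 9), -1)), Mul(109, Pow(-106, -1))) = Add(Mul(-28, Rational(9, 7)), Mul(109, Rational(-1, 106))) = Add(-36, Rational(-109, 106)) = Rational(-3925, 106) ≈ -37.028)
Function('t')(q) = 0
Add(V, Function('t')(F)) = Add(1610, 0) = 1610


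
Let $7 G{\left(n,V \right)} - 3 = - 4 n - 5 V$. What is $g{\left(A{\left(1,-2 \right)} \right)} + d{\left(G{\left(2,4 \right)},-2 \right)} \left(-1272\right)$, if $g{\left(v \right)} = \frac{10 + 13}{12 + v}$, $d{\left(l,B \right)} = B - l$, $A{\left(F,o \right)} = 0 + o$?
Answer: $- \frac{139759}{70} \approx -1996.6$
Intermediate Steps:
$A{\left(F,o \right)} = o$
$G{\left(n,V \right)} = \frac{3}{7} - \frac{5 V}{7} - \frac{4 n}{7}$ ($G{\left(n,V \right)} = \frac{3}{7} + \frac{- 4 n - 5 V}{7} = \frac{3}{7} + \frac{- 5 V - 4 n}{7} = \frac{3}{7} - \left(\frac{4 n}{7} + \frac{5 V}{7}\right) = \frac{3}{7} - \frac{5 V}{7} - \frac{4 n}{7}$)
$g{\left(v \right)} = \frac{23}{12 + v}$
$g{\left(A{\left(1,-2 \right)} \right)} + d{\left(G{\left(2,4 \right)},-2 \right)} \left(-1272\right) = \frac{23}{12 - 2} + \left(-2 - \left(\frac{3}{7} - \frac{20}{7} - \frac{8}{7}\right)\right) \left(-1272\right) = \frac{23}{10} + \left(-2 - \left(\frac{3}{7} - \frac{20}{7} - \frac{8}{7}\right)\right) \left(-1272\right) = 23 \cdot \frac{1}{10} + \left(-2 - - \frac{25}{7}\right) \left(-1272\right) = \frac{23}{10} + \left(-2 + \frac{25}{7}\right) \left(-1272\right) = \frac{23}{10} + \frac{11}{7} \left(-1272\right) = \frac{23}{10} - \frac{13992}{7} = - \frac{139759}{70}$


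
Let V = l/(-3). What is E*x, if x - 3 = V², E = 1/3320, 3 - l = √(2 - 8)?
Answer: 1/996 - I*√6/4980 ≈ 0.001004 - 0.00049186*I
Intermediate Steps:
l = 3 - I*√6 (l = 3 - √(2 - 8) = 3 - √(-6) = 3 - I*√6 ≈ 3.0 - 2.4495*I)
V = -1 + I*√6/3 (V = (3 - I*√6)/(-3) = (3 - I*√6)*(-⅓) = -1 + I*√6/3 ≈ -1.0 + 0.8165*I)
E = 1/3320 ≈ 0.00030120
x = 3 + (-1 + I*√6/3)² ≈ 3.3333 - 1.633*I
E*x = (10/3 - 2*I*√6/3)/3320 = 1/996 - I*√6/4980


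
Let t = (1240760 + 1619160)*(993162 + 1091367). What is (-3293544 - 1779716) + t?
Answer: 5961581104420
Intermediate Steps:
t = 5961586177680 (t = 2859920*2084529 = 5961586177680)
(-3293544 - 1779716) + t = (-3293544 - 1779716) + 5961586177680 = -5073260 + 5961586177680 = 5961581104420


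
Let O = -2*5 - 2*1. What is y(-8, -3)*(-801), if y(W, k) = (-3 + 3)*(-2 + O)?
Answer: 0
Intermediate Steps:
O = -12 (O = -10 - 2 = -12)
y(W, k) = 0 (y(W, k) = (-3 + 3)*(-2 - 12) = 0*(-14) = 0)
y(-8, -3)*(-801) = 0*(-801) = 0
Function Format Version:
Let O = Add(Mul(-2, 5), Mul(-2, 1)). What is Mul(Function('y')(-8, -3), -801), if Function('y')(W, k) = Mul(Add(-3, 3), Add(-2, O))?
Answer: 0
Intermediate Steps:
O = -12 (O = Add(-10, -2) = -12)
Function('y')(W, k) = 0 (Function('y')(W, k) = Mul(Add(-3, 3), Add(-2, -12)) = Mul(0, -14) = 0)
Mul(Function('y')(-8, -3), -801) = Mul(0, -801) = 0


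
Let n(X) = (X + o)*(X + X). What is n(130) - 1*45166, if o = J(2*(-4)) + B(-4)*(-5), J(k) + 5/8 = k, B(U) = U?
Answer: -16817/2 ≈ -8408.5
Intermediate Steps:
J(k) = -5/8 + k
o = 91/8 (o = (-5/8 + 2*(-4)) - 4*(-5) = (-5/8 - 8) + 20 = -69/8 + 20 = 91/8 ≈ 11.375)
n(X) = 2*X*(91/8 + X) (n(X) = (X + 91/8)*(X + X) = (91/8 + X)*(2*X) = 2*X*(91/8 + X))
n(130) - 1*45166 = (¼)*130*(91 + 8*130) - 1*45166 = (¼)*130*(91 + 1040) - 45166 = (¼)*130*1131 - 45166 = 73515/2 - 45166 = -16817/2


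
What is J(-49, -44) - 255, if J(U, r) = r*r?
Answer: 1681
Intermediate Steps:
J(U, r) = r²
J(-49, -44) - 255 = (-44)² - 255 = 1936 - 255 = 1681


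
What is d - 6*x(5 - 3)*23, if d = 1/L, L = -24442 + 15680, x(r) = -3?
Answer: 3627467/8762 ≈ 414.00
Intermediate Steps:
L = -8762
d = -1/8762 (d = 1/(-8762) = -1/8762 ≈ -0.00011413)
d - 6*x(5 - 3)*23 = -1/8762 - 6*(-3)*23 = -1/8762 + 18*23 = -1/8762 + 414 = 3627467/8762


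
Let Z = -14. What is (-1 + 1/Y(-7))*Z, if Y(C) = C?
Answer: 16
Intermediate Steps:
(-1 + 1/Y(-7))*Z = (-1 + 1/(-7))*(-14) = (-1 - 1/7)*(-14) = -8/7*(-14) = 16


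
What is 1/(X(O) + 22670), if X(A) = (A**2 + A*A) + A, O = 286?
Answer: 1/186548 ≈ 5.3605e-6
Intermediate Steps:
X(A) = A + 2*A**2 (X(A) = (A**2 + A**2) + A = 2*A**2 + A = A + 2*A**2)
1/(X(O) + 22670) = 1/(286*(1 + 2*286) + 22670) = 1/(286*(1 + 572) + 22670) = 1/(286*573 + 22670) = 1/(163878 + 22670) = 1/186548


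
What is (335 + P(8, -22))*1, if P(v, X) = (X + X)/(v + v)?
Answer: 1329/4 ≈ 332.25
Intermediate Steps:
P(v, X) = X/v (P(v, X) = (2*X)/((2*v)) = (2*X)*(1/(2*v)) = X/v)
(335 + P(8, -22))*1 = (335 - 22/8)*1 = (335 - 22*⅛)*1 = (335 - 11/4)*1 = (1329/4)*1 = 1329/4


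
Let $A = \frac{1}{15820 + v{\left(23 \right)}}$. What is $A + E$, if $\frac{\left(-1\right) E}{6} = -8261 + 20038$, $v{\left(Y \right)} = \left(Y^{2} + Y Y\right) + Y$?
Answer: $- \frac{1194258461}{16901} \approx -70662.0$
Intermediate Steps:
$v{\left(Y \right)} = Y + 2 Y^{2}$ ($v{\left(Y \right)} = \left(Y^{2} + Y^{2}\right) + Y = 2 Y^{2} + Y = Y + 2 Y^{2}$)
$A = \frac{1}{16901}$ ($A = \frac{1}{15820 + 23 \left(1 + 2 \cdot 23\right)} = \frac{1}{15820 + 23 \left(1 + 46\right)} = \frac{1}{15820 + 23 \cdot 47} = \frac{1}{15820 + 1081} = \frac{1}{16901} \approx 5.9168 \cdot 10^{-5}$)
$E = -70662$ ($E = - 6 \left(-8261 + 20038\right) = \left(-6\right) 11777 = -70662$)
$A + E = \frac{1}{16901} - 70662 = - \frac{1194258461}{16901}$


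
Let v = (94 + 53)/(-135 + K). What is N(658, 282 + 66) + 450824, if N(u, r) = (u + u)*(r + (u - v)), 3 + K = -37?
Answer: 44395636/25 ≈ 1.7758e+6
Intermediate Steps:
K = -40 (K = -3 - 37 = -40)
v = -21/25 (v = (94 + 53)/(-135 - 40) = 147/(-175) = 147*(-1/175) = -21/25 ≈ -0.84000)
N(u, r) = 2*u*(21/25 + r + u) (N(u, r) = (u + u)*(r + (u - 1*(-21/25))) = (2*u)*(r + (u + 21/25)) = (2*u)*(r + (21/25 + u)) = (2*u)*(21/25 + r + u) = 2*u*(21/25 + r + u))
N(658, 282 + 66) + 450824 = (2/25)*658*(21 + 25*(282 + 66) + 25*658) + 450824 = (2/25)*658*(21 + 25*348 + 16450) + 450824 = (2/25)*658*(21 + 8700 + 16450) + 450824 = (2/25)*658*25171 + 450824 = 33125036/25 + 450824 = 44395636/25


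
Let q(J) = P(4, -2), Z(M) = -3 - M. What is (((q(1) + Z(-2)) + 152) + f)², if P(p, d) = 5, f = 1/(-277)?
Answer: 1867190521/76729 ≈ 24335.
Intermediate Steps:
f = -1/277 ≈ -0.0036101
q(J) = 5
(((q(1) + Z(-2)) + 152) + f)² = (((5 + (-3 - 1*(-2))) + 152) - 1/277)² = (((5 + (-3 + 2)) + 152) - 1/277)² = (((5 - 1) + 152) - 1/277)² = ((4 + 152) - 1/277)² = (156 - 1/277)² = (43211/277)² = 1867190521/76729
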